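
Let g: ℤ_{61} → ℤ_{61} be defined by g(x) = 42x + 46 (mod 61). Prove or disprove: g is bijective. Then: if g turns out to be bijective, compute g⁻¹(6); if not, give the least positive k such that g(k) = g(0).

31

Suppose g(a) = g(b) in ℤ_{61}. Then 42a + 46 ≡ 42b + 46 (mod 61), thus 42(a − b) ≡ 0 (mod 61).
Since gcd(42, 61) = 1, 42 is invertible modulo 61, so a − b ≡ 0 (mod 61), i.e. a = b.
We now compute 42⁻¹ mod 61 explicitly. Euclid's algorithm: 61 = 1·42 + 19, 42 = 2·19 + 4, 19 = 4·4 + 3, 4 = 1·3 + 1; back-substituting gives 1 = 16·42 − 11·61, so 42⁻¹ ≡ 16 (mod 61).
Then y ↦ 16(y − 46) is a two-sided inverse to g, so every y ∈ ℤ_{61} has a preimage.
Thus g is bijective.
Since g is bijective, we find g⁻¹(6): we need 42x ≡ 6 − 46 ≡ 21 (mod 61). Using 42⁻¹ = 16: x ≡ 16·21 = 336 = 5·61 + 31, so x = 31.
Check: g(31) = 42·31 + 46 = 1348 = 22·61 + 6 ≡ 6 (mod 61).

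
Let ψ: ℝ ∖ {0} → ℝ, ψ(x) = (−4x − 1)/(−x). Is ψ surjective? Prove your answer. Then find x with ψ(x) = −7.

-1/11

If ψ(x) = 4, cross-multiplying gives −1(−4x − 1) = −4(−x), which simplifies to 1 = 0 — false.  So 4 has no preimage and ψ is not surjective.
Solving ψ(x) = −7: cross-multiplying gives −4x − 1 = −7(−x), which rearranges to −11x = 1, so x = −1/11.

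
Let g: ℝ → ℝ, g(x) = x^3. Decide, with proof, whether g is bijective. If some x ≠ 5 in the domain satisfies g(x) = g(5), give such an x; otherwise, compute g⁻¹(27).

On ℝ, x ↦ x^3 is strictly increasing (injective) and for any y ∈ ℝ the 3rd root y^{1/3} lies in ℝ (surjective). So g is bijective.
Since x ↦ x^3 is strictly increasing on ℝ, it is injective there, so no x ≠ 5 in the domain has g(x) = g(5). We therefore compute g⁻¹(27) = 27^{1/3} = 3 (indeed 3^3 = 27).

3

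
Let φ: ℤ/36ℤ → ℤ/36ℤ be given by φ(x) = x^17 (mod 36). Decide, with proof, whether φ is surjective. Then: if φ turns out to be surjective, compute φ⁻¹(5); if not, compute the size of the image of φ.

φ(0) = 0^17 = 0.
φ(6): Repeated squaring mod 36: 6^1 ≡ 6, 6^2 ≡ 6² = 36 ≡ 0, 6^4 ≡ 0² = 0, 6^8 ≡ 0² = 0, 6^16 ≡ 0² = 0. Since 17 = 16 + 1, 6^17 ≡ 0·6: 0·6 = 0. So 6^17 ≡ 0 (mod 36).
So φ(0) = φ(6) = 0 while 0 ≠ 6, hence φ is not injective.
A non-injective map from the 36-element set ℤ/36ℤ to itself takes at most 35 distinct values, so it cannot be surjective. Thus φ is not surjective.
Since φ is not surjective, we determine |image(φ)|. Computing x^17 mod 36 for each x (by repeated squaring, reducing mod 36 at every step), the values φ(0), φ(1), …, φ(35) are: 0, 1, 32, 27, 16, 29, 0, 31, 8, 9, 28, 23, 0, 25, 20, 27, 4, 17, 0, 19, 32, 9, 16, 11, 0, 13, 8, 27, 28, 5, 0, 7, 20, 9, 4, 35.
The distinct values are {0, 1, 4, 5, 7, 8, 9, 11, 13, 16, 17, 19, 20, 23, 25, 27, 28, 29, 31, 32, 35}; there are 21 of them.

21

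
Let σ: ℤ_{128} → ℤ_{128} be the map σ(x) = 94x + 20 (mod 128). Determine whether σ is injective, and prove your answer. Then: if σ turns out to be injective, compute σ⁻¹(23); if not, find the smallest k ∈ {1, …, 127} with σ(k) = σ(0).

We have gcd(94, 128) = 2 > 1. Taking x_1 = 0 and x_2 = 64: σ(0) = 20 and σ(64) = 94·64 + 20 = 6036 ≡ 20 (mod 128).
So σ(0) = σ(64) while 0 ≠ 64, so σ is not injective.
Since σ is not injective, we find the least positive k with σ(k) = σ(0): this means 94k ≡ 0 (mod 128), i.e. 128 ∣ 94k. Since gcd(94, 128) = 2, dividing through by 2 this holds exactly when 64 ∣ 47k, and as gcd(47, 64) = 1, exactly when 64 ∣ k.
The smallest positive such k is 64.

64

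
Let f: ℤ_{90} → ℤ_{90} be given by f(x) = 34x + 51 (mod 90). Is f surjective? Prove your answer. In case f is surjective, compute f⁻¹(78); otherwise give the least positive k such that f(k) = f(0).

45

Recall that surjectivity means every element of the codomain has a preimage under f.
Since gcd(34, 90) = 2, we have 34x ≡ 0 (mod 2) for all x, so f(x) ≡ 1 (mod 2).
But 0 ≢ 1 (mod 2), so 0 ∈ ℤ_{90} has no preimage. Hence f is not surjective.
Since f is not surjective, we find the least positive k with f(k) = f(0): this means 34k ≡ 0 (mod 90), i.e. 90 ∣ 34k. Since gcd(34, 90) = 2, dividing through by 2 this holds exactly when 45 ∣ 17k, and as gcd(17, 45) = 1, exactly when 45 ∣ k.
The smallest positive such k is 45.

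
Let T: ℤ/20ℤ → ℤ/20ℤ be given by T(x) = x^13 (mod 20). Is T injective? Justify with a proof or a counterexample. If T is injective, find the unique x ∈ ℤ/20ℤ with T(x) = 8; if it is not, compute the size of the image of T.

T(0) = 0^13 = 0.
T(10): Repeated squaring mod 20: 10^1 ≡ 10, 10^2 ≡ 10² = 100 ≡ 0, 10^4 ≡ 0² = 0, 10^8 ≡ 0² = 0. Since 13 = 8 + 4 + 1, 10^13 ≡ 0·0·10: 0·0 = 0, then 0·10 = 0. So 10^13 ≡ 0 (mod 20).
So T(0) = T(10) = 0 while 0 ≠ 10, so T is not injective.
Since T is not injective, we determine |image(T)|. Computing x^13 mod 20 for each x (by repeated squaring, reducing mod 20 at every step), the values T(0), T(1), …, T(19) are: 0, 1, 12, 3, 4, 5, 16, 7, 8, 9, 0, 11, 12, 13, 4, 15, 16, 17, 8, 19.
The distinct values are {0, 1, 3, 4, 5, 7, 8, 9, 11, 12, 13, 15, 16, 17, 19}; there are 15 of them.

15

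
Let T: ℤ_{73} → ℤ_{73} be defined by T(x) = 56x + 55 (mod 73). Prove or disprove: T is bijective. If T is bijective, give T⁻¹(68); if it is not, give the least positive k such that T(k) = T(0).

25

By definition, injectivity means: for all u, v in the domain, T(u) = T(v) implies u = v.
Suppose T(u) = T(v) in ℤ_{73}. Then 56u + 55 ≡ 56v + 55 (mod 73), therefore 56(u − v) ≡ 0 (mod 73).
Since gcd(56, 73) = 1, 56 is invertible modulo 73, hence u − v ≡ 0 (mod 73), i.e. u = v.
We now compute 56⁻¹ mod 73 explicitly. Euclid's algorithm: 73 = 1·56 + 17, 56 = 3·17 + 5, 17 = 3·5 + 2, 5 = 2·2 + 1; back-substituting gives 1 = 30·56 − 23·73, so 56⁻¹ ≡ 30 (mod 73).
Then y ↦ 30(y − 55) is a two-sided inverse to T, so every y ∈ ℤ_{73} has a preimage.
So T is bijective.
Since T is bijective, we compute T⁻¹(68): solve 56x + 55 ≡ 68 (mod 73), i.e. 56x ≡ 13 (mod 73).
Multiplying by 56⁻¹ = 30 gives x ≡ 30·13 = 390 = 5·73 + 25 ≡ 25 (mod 73).
Check: T(25) = 56·25 + 55 = 1455 = 19·73 + 68 ≡ 68 (mod 73).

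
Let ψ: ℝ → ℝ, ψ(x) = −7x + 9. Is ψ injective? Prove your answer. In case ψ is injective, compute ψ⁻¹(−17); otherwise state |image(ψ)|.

Suppose ψ(s) = ψ(t). Then −7s + 9 = −7t + 9, hence −7s = −7t, therefore s = t.
Thus ψ is injective.
Since ψ is injective, we compute ψ⁻¹(−17) = (−17 − 9)/(−7) = 26/7.

26/7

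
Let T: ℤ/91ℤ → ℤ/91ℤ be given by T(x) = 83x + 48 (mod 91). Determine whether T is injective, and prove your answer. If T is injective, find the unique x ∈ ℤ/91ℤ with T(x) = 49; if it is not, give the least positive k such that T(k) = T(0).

By definition, injectivity means: for all s, t in the domain, T(s) = T(t) implies s = t.
If T(s) = T(t), then 83s ≡ 83t (mod 91). Because gcd(83, 91) = 1, we may cancel 83 to get s ≡ t (mod 91).
Thus T is injective.
We now compute 83⁻¹ mod 91 explicitly. Euclid's algorithm: 91 = 1·83 + 8, 83 = 10·8 + 3, 8 = 2·3 + 2, 3 = 1·2 + 1; back-substituting gives 1 = 34·83 − 31·91, so 83⁻¹ ≡ 34 (mod 91).
Since T is injective, we compute T⁻¹(49): solve 83x + 48 ≡ 49 (mod 91), i.e. 83x ≡ 1 (mod 91).
Multiplying by 83⁻¹ = 34 gives x ≡ 34·1 = 34 ≡ 34 (mod 91).
Check: T(34) = 83·34 + 48 = 2870 = 31·91 + 49 ≡ 49 (mod 91).

34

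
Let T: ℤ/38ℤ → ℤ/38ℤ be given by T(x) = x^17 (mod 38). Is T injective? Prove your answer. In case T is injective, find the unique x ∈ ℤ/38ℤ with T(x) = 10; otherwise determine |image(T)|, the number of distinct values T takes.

Computing x^17 mod 38 for each x (by repeated squaring, reducing mod 38 at every step), the values T(0), T(1), …, T(37) are: 0, 1, 10, 13, 24, 23, 16, 11, 12, 17, 2, 7, 8, 3, 34, 33, 6, 9, 18, 19, 20, 29, 32, 5, 4, 35, 30, 31, 36, 21, 26, 27, 22, 15, 14, 25, 28, 37.
Every element of ℤ/38ℤ appears exactly once in this list, so T is a bijection, and in particular injective.
Since T is injective, we read off the preimage of 10 from the same table: T(2) = 10, so T⁻¹(10) = 2.

2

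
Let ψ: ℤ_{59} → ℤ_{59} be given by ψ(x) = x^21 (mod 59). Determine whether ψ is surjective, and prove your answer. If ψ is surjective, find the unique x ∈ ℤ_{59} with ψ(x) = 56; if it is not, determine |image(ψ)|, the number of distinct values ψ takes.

2

Since 59 is prime, the nonzero elements of ℤ_{59} form a cyclic group of order 58.
As gcd(21, 58) = 1, raising to the 21st power is a bijection on this group: if u^21 ≡ v^21 then (uv^{−1})^21 = 1, and the only element of order dividing gcd(21, 58) = 1 is 1, so u = v.
With ψ(0) = 0 this makes ψ injective on all of ℤ_{59}, hence bijective (finite equal-size domain and codomain). In particular ψ is surjective.
Since ψ is surjective, we find the preimage of 56. The inverse of x ↦ x^21 on (ℤ_{59})^× is x ↦ x^47, because 21·47 = 987 = 17·58 + 1 ≡ 1 (mod 58) and x^{58} = 1 for x ≠ 0 (Fermat). So ψ⁻¹(56) = 56^47 mod 59.
Repeated squaring mod 59: 56^1 ≡ 56, 56^2 ≡ 56² = 3136 ≡ 9, 56^4 ≡ 9² = 81 ≡ 22, 56^8 ≡ 22² = 484 ≡ 12, 56^16 ≡ 12² = 144 ≡ 26, 56^32 ≡ 26² = 676 ≡ 27. Since 47 = 32 + 8 + 4 + 2 + 1, 56^47 ≡ 27·12·22·9·56: 27·12 = 324 ≡ 29, then 29·22 = 638 ≡ 48, then 48·9 = 432 ≡ 19, then 19·56 = 1064 ≡ 2. So 56^47 ≡ 2 (mod 59).
Hence ψ⁻¹(56) = 2.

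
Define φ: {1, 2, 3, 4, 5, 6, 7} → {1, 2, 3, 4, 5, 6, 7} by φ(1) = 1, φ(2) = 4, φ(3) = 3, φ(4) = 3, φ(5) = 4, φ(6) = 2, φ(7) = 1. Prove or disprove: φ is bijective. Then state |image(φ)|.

4

φ(3) = 3 = φ(4) with 3 ≠ 4, so φ is not injective, hence not bijective.
The image of φ is {1, 2, 3, 4}, which has 4 elements.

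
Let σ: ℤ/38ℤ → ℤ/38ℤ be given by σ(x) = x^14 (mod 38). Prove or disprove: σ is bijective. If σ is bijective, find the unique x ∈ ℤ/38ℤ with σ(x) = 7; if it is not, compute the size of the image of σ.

20

σ(18): Repeated squaring mod 38: 18^1 ≡ 18, 18^2 ≡ 18² = 324 ≡ 20, 18^4 ≡ 20² = 400 ≡ 20, 18^8 ≡ 20² = 400 ≡ 20. Since 14 = 8 + 4 + 2, 18^14 ≡ 20·20·20: 20·20 = 400 ≡ 20, then 20·20 = 400 ≡ 20. So 18^14 ≡ 20 (mod 38).
σ(20): Repeated squaring mod 38: 20^1 ≡ 20, 20^2 ≡ 20² = 400 ≡ 20, 20^4 ≡ 20² = 400 ≡ 20, 20^8 ≡ 20² = 400 ≡ 20. Since 14 = 8 + 4 + 2, 20^14 ≡ 20·20·20: 20·20 = 400 ≡ 20, then 20·20 = 400 ≡ 20. So 20^14 ≡ 20 (mod 38).
So σ(18) = σ(20) = 20 while 18 ≠ 20, thus σ is not injective, hence not bijective.
Since σ is not bijective, we determine |image(σ)|. Computing x^14 mod 38 for each x (by repeated squaring, reducing mod 38 at every step), the values σ(0), σ(1), …, σ(37) are: 0, 1, 6, 23, 36, 9, 24, 11, 26, 35, 16, 7, 30, 5, 28, 17, 4, 25, 20, 19, 20, 25, 4, 17, 28, 5, 30, 7, 16, 35, 26, 11, 24, 9, 36, 23, 6, 1.
The distinct values are {0, 1, 4, 5, 6, 7, 9, 11, 16, 17, 19, 20, 23, 24, 25, 26, 28, 30, 35, 36}; there are 20 of them.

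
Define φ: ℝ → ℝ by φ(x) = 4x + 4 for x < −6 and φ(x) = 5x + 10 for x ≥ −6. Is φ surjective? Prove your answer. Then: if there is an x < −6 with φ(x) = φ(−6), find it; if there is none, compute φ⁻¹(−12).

Both pieces are strictly increasing (slopes 4 and 5), so each is injective on its own interval.
The left piece maps (−∞, −6) onto (−∞, −20); the right piece maps [−6, ∞) onto [−20, ∞).
These images together cover ℝ, so φ is surjective.
Because the two images are disjoint, no x < −6 has φ(x) = φ(−6), so we compute φ⁻¹(−12): −12 lies in [−20, ∞), so solve 5x + 10 = −12: x = (−12 − 10)/5 = −22/5.

-22/5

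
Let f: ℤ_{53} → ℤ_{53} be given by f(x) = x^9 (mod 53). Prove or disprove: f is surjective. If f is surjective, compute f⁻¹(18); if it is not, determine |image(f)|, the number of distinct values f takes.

Since 53 is prime, the nonzero elements of ℤ_{53} form a cyclic group of order 52.
As gcd(9, 52) = 1, raising to the 9th power is a bijection on this group: if u^9 ≡ v^9 then (uv^{−1})^9 = 1, and the only element of order dividing gcd(9, 52) = 1 is 1, so u = v.
With f(0) = 0 this makes f injective on all of ℤ_{53}, hence bijective (finite equal-size domain and codomain). In particular f is surjective.
Since f is surjective, we find the preimage of 18. The inverse of x ↦ x^9 on (ℤ_{53})^× is x ↦ x^29, because 9·29 = 261 = 5·52 + 1 ≡ 1 (mod 52) and x^{52} = 1 for x ≠ 0 (Fermat). So f⁻¹(18) = 18^29 mod 53.
Repeated squaring mod 53: 18^1 ≡ 18, 18^2 ≡ 18² = 324 ≡ 6, 18^4 ≡ 6² = 36, 18^8 ≡ 36² = 1296 ≡ 24, 18^16 ≡ 24² = 576 ≡ 46. Since 29 = 16 + 8 + 4 + 1, 18^29 ≡ 46·24·36·18: 46·24 = 1104 ≡ 44, then 44·36 = 1584 ≡ 47, then 47·18 = 846 ≡ 51. So 18^29 ≡ 51 (mod 53).
Hence f⁻¹(18) = 51.

51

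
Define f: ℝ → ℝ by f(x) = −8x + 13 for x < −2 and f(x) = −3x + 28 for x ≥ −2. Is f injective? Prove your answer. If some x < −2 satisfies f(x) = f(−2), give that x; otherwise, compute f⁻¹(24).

Both pieces are strictly decreasing (slopes −8 and −3), so each is injective on its own interval.
The left piece maps (−∞, −2) onto (29, ∞); the right piece maps [−2, ∞) onto (−∞, 34].
These images overlap. In particular f(−2) = 34 (right piece), and solving −8x + 13 = 34 on the left piece gives x = −21/8 < −2.
So f(−21/8) = f(−2) with −21/8 ≠ −2, and f is not injective. This x = −21/8 is the requested value below −2.

-21/8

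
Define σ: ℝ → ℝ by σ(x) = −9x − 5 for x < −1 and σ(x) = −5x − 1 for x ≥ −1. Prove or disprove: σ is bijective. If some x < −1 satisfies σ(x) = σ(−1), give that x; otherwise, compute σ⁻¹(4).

-1

Both pieces are strictly decreasing (slopes −9 and −5), so each is injective on its own interval.
The left piece maps (−∞, −1) onto (4, ∞); the right piece maps [−1, ∞) onto (−∞, 4].
Since 4 = 4, the images partition ℝ: σ is injective and surjective, hence bijective.
Because the two images are disjoint, no x < −1 has σ(x) = σ(−1), so we compute σ⁻¹(4): 4 lies in (−∞, 4], so solve −5x − 1 = 4: x = (4 + 1)/(−5) = −1.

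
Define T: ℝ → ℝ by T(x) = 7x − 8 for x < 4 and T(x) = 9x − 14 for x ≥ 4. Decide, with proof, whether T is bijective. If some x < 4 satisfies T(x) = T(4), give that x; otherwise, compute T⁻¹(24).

38/9

Both pieces are strictly increasing (slopes 7 and 9), so each is injective on its own interval.
The left piece maps (−∞, 4) onto (−∞, 20); the right piece maps [4, ∞) onto [22, ∞).
The images leave a gap (20 has no preimage), so T is not surjective, hence not bijective.
Because the two images are disjoint, no x < 4 has T(x) = T(4), so we compute T⁻¹(24): 24 lies in [22, ∞), so solve 9x − 14 = 24: x = (24 + 14)/9 = 38/9.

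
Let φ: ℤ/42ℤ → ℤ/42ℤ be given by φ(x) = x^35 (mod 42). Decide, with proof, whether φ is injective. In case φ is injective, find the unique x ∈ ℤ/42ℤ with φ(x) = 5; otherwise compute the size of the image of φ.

17

Computing x^35 mod 42 for each x (by repeated squaring, reducing mod 42 at every step), the values φ(0), φ(1), …, φ(41) are: 0, 1, 32, 33, 16, 17, 6, 7, 8, 39, 40, 23, 24, 13, 14, 15, 4, 5, 30, 31, 20, 21, 22, 11, 12, 37, 38, 27, 28, 29, 18, 19, 2, 3, 34, 35, 36, 25, 26, 9, 10, 41.
Every element of ℤ/42ℤ appears exactly once in this list, so φ is a bijection, and in particular injective.
Since φ is injective, we read off the preimage of 5 from the same table: φ(17) = 5, so φ⁻¹(5) = 17.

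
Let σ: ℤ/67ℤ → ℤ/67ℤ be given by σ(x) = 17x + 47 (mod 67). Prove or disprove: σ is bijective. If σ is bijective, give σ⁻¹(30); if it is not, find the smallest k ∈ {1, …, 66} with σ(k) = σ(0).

If σ(a) = σ(b), then 17a ≡ 17b (mod 67). Because gcd(17, 67) = 1, we may cancel 17 to get a ≡ b (mod 67).
We now compute 17⁻¹ mod 67 explicitly. Euclid's algorithm: 67 = 3·17 + 16, 17 = 1·16 + 1; back-substituting gives 1 = 4·17 − 1·67, so 17⁻¹ ≡ 4 (mod 67).
For any y ∈ ℤ/67ℤ, x = 4(y − 47) mod 67 satisfies σ(x) = 17·4(y − 47) + 47 ≡ y (since 17·4 ≡ 1 mod 67). So every y has a preimage.
Hence σ is bijective.
Since σ is bijective, we compute σ⁻¹(30): solve 17x + 47 ≡ 30 (mod 67), i.e. 17x ≡ 50 (mod 67).
Multiplying by 17⁻¹ = 4 gives x ≡ 4·50 = 200 = 2·67 + 66 ≡ 66 (mod 67).
Check: σ(66) = 17·66 + 47 = 1169 = 17·67 + 30 ≡ 30 (mod 67).

66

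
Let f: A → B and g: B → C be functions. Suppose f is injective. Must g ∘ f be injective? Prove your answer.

No. Take A = B = C = {1, 2}, f = identity (injective), and g(x) = 1 for every x.
Then (g ∘ f)(1) = 1 = (g ∘ f)(2) with 1 ≠ 2, so g ∘ f is not injective.

not injective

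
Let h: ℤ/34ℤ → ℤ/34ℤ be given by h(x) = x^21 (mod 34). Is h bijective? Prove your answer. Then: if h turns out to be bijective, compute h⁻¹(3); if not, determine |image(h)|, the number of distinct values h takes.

Computing x^21 mod 34 for each x (by repeated squaring, reducing mod 34 at every step), the values h(0), h(1), …, h(33) are: 0, 1, 32, 5, 4, 31, 24, 11, 26, 25, 6, 27, 20, 13, 12, 19, 16, 17, 18, 15, 22, 21, 14, 7, 28, 9, 8, 23, 10, 3, 30, 29, 2, 33.
Every element of ℤ/34ℤ appears exactly once in this list, so h is a bijection, and in particular bijective.
Since h is bijective, we read off the preimage of 3 from the same table: h(29) = 3, so h⁻¹(3) = 29.

29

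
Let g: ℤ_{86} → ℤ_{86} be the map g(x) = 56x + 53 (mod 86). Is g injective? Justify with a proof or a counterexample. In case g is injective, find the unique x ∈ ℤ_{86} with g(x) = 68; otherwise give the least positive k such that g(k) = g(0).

43

We have gcd(56, 86) = 2 > 1. Taking s = 0 and t = 43: g(0) = 53 and g(43) = 56·43 + 53 = 2461 ≡ 53 (mod 86).
So g(0) = g(43) while 0 ≠ 43, hence g is not injective.
Since g is not injective, we find the least positive k with g(k) = g(0): this means 56k ≡ 0 (mod 86), i.e. 86 ∣ 56k. Since gcd(56, 86) = 2, dividing through by 2 this holds exactly when 43 ∣ 28k, and as gcd(28, 43) = 1, exactly when 43 ∣ k.
The smallest positive such k is 43.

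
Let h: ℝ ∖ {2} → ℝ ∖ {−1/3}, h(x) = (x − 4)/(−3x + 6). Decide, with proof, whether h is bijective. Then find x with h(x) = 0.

Suppose h(a) = h(b). Cross-multiplying: (a − 4)(−3b + 6) = (b − 4)(−3a + 6).
Expanding both sides and cancelling the symmetric terms leaves −6·(a − b) = 0. Since −6 ≠ 0, a = b. Thus h is injective.
For any y ≠ −1/3, solving y(−3x + 6) = x − 4 for x gives a well-defined x ≠ 2. So h is surjective.
Hence h is bijective.
Solving h(x) = 0: cross-multiplying gives x − 4 = 0(−3x + 6), which rearranges to 1x = 4, so x = 4.

4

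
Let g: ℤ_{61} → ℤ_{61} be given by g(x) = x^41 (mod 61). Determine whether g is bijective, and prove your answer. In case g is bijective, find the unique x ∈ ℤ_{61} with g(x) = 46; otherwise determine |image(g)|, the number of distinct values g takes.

49

Since 61 is prime, the nonzero elements of ℤ_{61} form a cyclic group of order 60.
As gcd(41, 60) = 1, raising to the 41st power is a bijection on this group: if x_1^41 ≡ x_2^41 then (x_1x_2^{−1})^41 = 1, and the only element of order dividing gcd(41, 60) = 1 is 1, so x_1 = x_2.
With g(0) = 0 this makes g injective on all of ℤ_{61}, hence bijective (finite equal-size domain and codomain). In particular g is bijective.
Since g is bijective, we find the preimage of 46. The inverse of x ↦ x^41 on (ℤ_{61})^× is x ↦ x^41, because 41·41 = 1681 = 28·60 + 1 ≡ 1 (mod 60) and x^{60} = 1 for x ≠ 0 (Fermat). So g⁻¹(46) = 46^41 mod 61.
Repeated squaring mod 61: 46^1 ≡ 46, 46^2 ≡ 46² = 2116 ≡ 42, 46^4 ≡ 42² = 1764 ≡ 56, 46^8 ≡ 56² = 3136 ≡ 25, 46^16 ≡ 25² = 625 ≡ 15, 46^32 ≡ 15² = 225 ≡ 42. Since 41 = 32 + 8 + 1, 46^41 ≡ 42·25·46: 42·25 = 1050 ≡ 13, then 13·46 = 598 ≡ 49. So 46^41 ≡ 49 (mod 61).
Hence g⁻¹(46) = 49.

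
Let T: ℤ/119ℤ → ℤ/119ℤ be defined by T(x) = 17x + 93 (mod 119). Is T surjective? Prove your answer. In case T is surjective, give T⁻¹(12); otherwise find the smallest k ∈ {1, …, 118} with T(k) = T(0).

7

Recall: T is surjective if every y in the codomain equals T(x) for some x in the domain.
Since gcd(17, 119) = 17, we have 17x ≡ 0 (mod 17) for all x, so T(x) ≡ 8 (mod 17).
But 0 ≢ 8 (mod 17), so 0 ∈ ℤ/119ℤ has no preimage. Thus T is not surjective.
Since T is not surjective, we find the least positive k with T(k) = T(0): this means 17k ≡ 0 (mod 119), i.e. 119 ∣ 17k. Since gcd(17, 119) = 17, dividing through by 17 this holds exactly when 7 ∣ k.
The smallest positive such k is 7.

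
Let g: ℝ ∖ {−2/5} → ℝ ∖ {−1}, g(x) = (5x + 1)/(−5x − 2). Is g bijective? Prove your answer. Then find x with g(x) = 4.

Suppose g(u) = g(v). Cross-multiplying: (5u + 1)(−5v − 2) = (5v + 1)(−5u − 2).
Expanding both sides and cancelling the symmetric terms leaves −5·(u − v) = 0. Since −5 ≠ 0, u = v. Hence g is injective.
For any y ≠ −1, solving y(−5x − 2) = 5x + 1 for x gives a well-defined x ≠ −2/5. So g is surjective.
Thus g is bijective.
Solving g(x) = 4: cross-multiplying gives 5x + 1 = 4(−5x − 2), which rearranges to 25x = −9, so x = −9/25.

-9/25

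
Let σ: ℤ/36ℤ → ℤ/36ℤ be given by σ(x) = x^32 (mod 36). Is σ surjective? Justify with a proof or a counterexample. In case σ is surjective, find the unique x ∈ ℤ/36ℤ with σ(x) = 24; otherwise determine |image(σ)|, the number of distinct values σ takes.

σ(0) = 0^32 = 0.
σ(6): Repeated squaring mod 36: 6^1 ≡ 6, 6^2 ≡ 6² = 36 ≡ 0, 6^4 ≡ 0² = 0, 6^8 ≡ 0² = 0, 6^16 ≡ 0² = 0, 6^32 ≡ 0² = 0. So 6^32 ≡ 0 (mod 36).
So σ(0) = σ(6) = 0 while 0 ≠ 6, hence σ is not injective.
A non-injective map from the 36-element set ℤ/36ℤ to itself takes at most 35 distinct values, so it cannot be surjective. Therefore σ is not surjective.
Since σ is not surjective, we determine |image(σ)|. Computing x^32 mod 36 for each x (by repeated squaring, reducing mod 36 at every step), the values σ(0), σ(1), …, σ(35) are: 0, 1, 4, 9, 16, 25, 0, 13, 28, 9, 28, 13, 0, 25, 16, 9, 4, 1, 0, 1, 4, 9, 16, 25, 0, 13, 28, 9, 28, 13, 0, 25, 16, 9, 4, 1.
The distinct values are {0, 1, 4, 9, 13, 16, 25, 28}; there are 8 of them.

8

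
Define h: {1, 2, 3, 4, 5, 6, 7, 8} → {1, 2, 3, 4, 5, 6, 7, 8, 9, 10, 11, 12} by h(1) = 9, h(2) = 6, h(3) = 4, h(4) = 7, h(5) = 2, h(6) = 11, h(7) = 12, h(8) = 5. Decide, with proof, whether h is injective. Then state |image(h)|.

The values h(1), …, h(8) are 9, 6, 4, 7, 2, 11, 12, 5 — all distinct.
So h(u) = h(v) only when u = v, and h is injective.
The image of h is {2, 4, 5, 6, 7, 9, 11, 12}, which has 8 elements.

8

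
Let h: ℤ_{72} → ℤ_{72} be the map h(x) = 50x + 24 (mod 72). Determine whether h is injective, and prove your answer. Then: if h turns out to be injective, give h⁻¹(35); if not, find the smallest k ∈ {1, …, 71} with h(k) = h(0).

Recall that injectivity means: for all a, b in the domain, h(a) = h(b) implies a = b.
We have gcd(50, 72) = 2 > 1. Taking a = 0 and b = 36: h(0) = 24 and h(36) = 50·36 + 24 = 1824 ≡ 24 (mod 72).
So h(0) = h(36) while 0 ≠ 36, so h is not injective.
Since h is not injective, we find the least positive k with h(k) = h(0): this means 50k ≡ 0 (mod 72), i.e. 72 ∣ 50k. Since gcd(50, 72) = 2, dividing through by 2 this holds exactly when 36 ∣ 25k, and as gcd(25, 36) = 1, exactly when 36 ∣ k.
The smallest positive such k is 36.

36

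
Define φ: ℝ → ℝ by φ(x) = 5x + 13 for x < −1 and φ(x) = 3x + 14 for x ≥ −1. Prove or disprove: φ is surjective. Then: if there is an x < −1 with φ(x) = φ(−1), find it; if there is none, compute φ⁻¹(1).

Both pieces are strictly increasing (slopes 5 and 3), so each is injective on its own interval.
The left piece maps (−∞, −1) onto (−∞, 8); the right piece maps [−1, ∞) onto [11, ∞).
The union (−∞, 8) ∪ [11, ∞) omits the interval between 8 and 11; in particular 8 has no preimage. So φ is not surjective.
Because the two images are disjoint, no x < −1 has φ(x) = φ(−1), so we compute φ⁻¹(1): 1 lies in (−∞, 8), so solve 5x + 13 = 1: x = (1 − 13)/5 = −12/5.

-12/5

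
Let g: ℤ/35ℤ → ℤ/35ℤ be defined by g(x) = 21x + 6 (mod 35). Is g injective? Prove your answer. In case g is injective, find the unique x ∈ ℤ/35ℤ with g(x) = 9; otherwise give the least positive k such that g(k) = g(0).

We have gcd(21, 35) = 7 > 1. Taking u = 0 and v = 5: g(0) = 6 and g(5) = 21·5 + 6 = 111 ≡ 6 (mod 35).
So g(0) = g(5) while 0 ≠ 5, so g is not injective.
Since g is not injective, we find the least positive k with g(k) = g(0): this means 21k ≡ 0 (mod 35), i.e. 35 ∣ 21k. Since gcd(21, 35) = 7, dividing through by 7 this holds exactly when 5 ∣ 3k, and as gcd(3, 5) = 1, exactly when 5 ∣ k.
The smallest positive such k is 5.

5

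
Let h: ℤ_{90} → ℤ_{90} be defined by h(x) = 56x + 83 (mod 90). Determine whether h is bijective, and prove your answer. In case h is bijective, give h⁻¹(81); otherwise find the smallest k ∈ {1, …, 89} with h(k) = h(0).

Recall that h is injective when h(x_1) = h(x_2) forces x_1 = x_2.
We have gcd(56, 90) = 2 > 1. Taking x_1 = 0 and x_2 = 45: h(0) = 83 and h(45) = 56·45 + 83 = 2603 ≡ 83 (mod 90).
So h(0) = h(45) while 0 ≠ 45, so h is not injective, hence not bijective.
Since h is not bijective, we find the least positive k with h(k) = h(0): this means 56k ≡ 0 (mod 90), i.e. 90 ∣ 56k. Since gcd(56, 90) = 2, dividing through by 2 this holds exactly when 45 ∣ 28k, and as gcd(28, 45) = 1, exactly when 45 ∣ k.
The smallest positive such k is 45.

45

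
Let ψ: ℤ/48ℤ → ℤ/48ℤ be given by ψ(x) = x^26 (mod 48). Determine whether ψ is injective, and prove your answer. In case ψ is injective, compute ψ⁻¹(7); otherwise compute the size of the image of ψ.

6

ψ(2): Repeated squaring mod 48: 2^1 ≡ 2, 2^2 ≡ 2² = 4, 2^4 ≡ 4² = 16, 2^8 ≡ 16² = 256 ≡ 16, 2^16 ≡ 16² = 256 ≡ 16. Since 26 = 16 + 8 + 2, 2^26 ≡ 16·16·4: 16·16 = 256 ≡ 16, then 16·4 = 64 ≡ 16. So 2^26 ≡ 16 (mod 48).
ψ(4): Repeated squaring mod 48: 4^1 ≡ 4, 4^2 ≡ 4² = 16, 4^4 ≡ 16² = 256 ≡ 16, 4^8 ≡ 16² = 256 ≡ 16, 4^16 ≡ 16² = 256 ≡ 16. Since 26 = 16 + 8 + 2, 4^26 ≡ 16·16·16: 16·16 = 256 ≡ 16, then 16·16 = 256 ≡ 16. So 4^26 ≡ 16 (mod 48).
So ψ(2) = ψ(4) = 16 while 2 ≠ 4, hence ψ is not injective.
Since ψ is not injective, we determine |image(ψ)|. Computing x^26 mod 48 for each x (by repeated squaring, reducing mod 48 at every step), the values ψ(0), ψ(1), …, ψ(47) are: 0, 1, 16, 9, 16, 25, 0, 1, 16, 33, 16, 25, 0, 25, 16, 33, 16, 1, 0, 25, 16, 9, 16, 1, 0, 1, 16, 9, 16, 25, 0, 1, 16, 33, 16, 25, 0, 25, 16, 33, 16, 1, 0, 25, 16, 9, 16, 1.
The distinct values are {0, 1, 9, 16, 25, 33}; there are 6 of them.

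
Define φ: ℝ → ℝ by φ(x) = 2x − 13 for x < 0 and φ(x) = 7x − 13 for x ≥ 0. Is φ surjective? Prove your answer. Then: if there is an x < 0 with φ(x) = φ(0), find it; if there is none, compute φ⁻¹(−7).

6/7

Both pieces are strictly increasing (slopes 2 and 7), so each is injective on its own interval.
The left piece maps (−∞, 0) onto (−∞, −13); the right piece maps [0, ∞) onto [−13, ∞).
These images together cover ℝ, so φ is surjective.
Because the two images are disjoint, no x < 0 has φ(x) = φ(0), so we compute φ⁻¹(−7): −7 lies in [−13, ∞), so solve 7x − 13 = −7: x = (−7 + 13)/7 = 6/7.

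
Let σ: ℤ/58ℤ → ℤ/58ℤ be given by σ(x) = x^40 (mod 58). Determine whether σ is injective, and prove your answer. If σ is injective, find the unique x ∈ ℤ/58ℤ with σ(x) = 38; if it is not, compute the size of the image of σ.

16

σ(3): Repeated squaring mod 58: 3^1 ≡ 3, 3^2 ≡ 3² = 9, 3^4 ≡ 9² = 81 ≡ 23, 3^8 ≡ 23² = 529 ≡ 7, 3^16 ≡ 7² = 49, 3^32 ≡ 49² = 2401 ≡ 23. Since 40 = 32 + 8, 3^40 ≡ 23·7: 23·7 = 161 ≡ 45. So 3^40 ≡ 45 (mod 58).
σ(7): Repeated squaring mod 58: 7^1 ≡ 7, 7^2 ≡ 7² = 49, 7^4 ≡ 49² = 2401 ≡ 23, 7^8 ≡ 23² = 529 ≡ 7, 7^16 ≡ 7² = 49, 7^32 ≡ 49² = 2401 ≡ 23. Since 40 = 32 + 8, 7^40 ≡ 23·7: 23·7 = 161 ≡ 45. So 7^40 ≡ 45 (mod 58).
So σ(3) = σ(7) = 45 while 3 ≠ 7, thus σ is not injective.
Since σ is not injective, we determine |image(σ)|. Computing x^40 mod 58 for each x (by repeated squaring, reducing mod 58 at every step), the values σ(0), σ(1), …, σ(57) are: 0, 1, 36, 45, 20, 7, 54, 45, 24, 53, 20, 23, 30, 23, 54, 25, 52, 1, 52, 49, 24, 53, 16, 25, 36, 49, 16, 7, 30, 29, 30, 7, 16, 49, 36, 25, 16, 53, 24, 49, 52, 1, 52, 25, 54, 23, 30, 23, 20, 53, 24, 45, 54, 7, 20, 45, 36, 1.
The distinct values are {0, 1, 7, 16, 20, 23, 24, 25, 29, 30, 36, 45, 49, 52, 53, 54}; there are 16 of them.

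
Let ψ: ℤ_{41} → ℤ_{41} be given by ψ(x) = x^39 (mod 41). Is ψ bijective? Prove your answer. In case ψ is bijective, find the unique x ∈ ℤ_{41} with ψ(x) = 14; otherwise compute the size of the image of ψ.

3

Since 41 is prime, the nonzero elements of ℤ_{41} form a cyclic group of order 40.
As gcd(39, 40) = 1, raising to the 39th power is a bijection on this group: if u^39 ≡ v^39 then (uv^{−1})^39 = 1, and the only element of order dividing gcd(39, 40) = 1 is 1, so u = v.
With ψ(0) = 0 this makes ψ injective on all of ℤ_{41}, hence bijective (finite equal-size domain and codomain). In particular ψ is bijective.
Since ψ is bijective, we find the preimage of 14. The inverse of x ↦ x^39 on (ℤ_{41})^× is x ↦ x^39, because 39·39 = 1521 = 38·40 + 1 ≡ 1 (mod 40) and x^{40} = 1 for x ≠ 0 (Fermat). So ψ⁻¹(14) = 14^39 mod 41.
Repeated squaring mod 41: 14^1 ≡ 14, 14^2 ≡ 14² = 196 ≡ 32, 14^4 ≡ 32² = 1024 ≡ 40, 14^8 ≡ 40² = 1600 ≡ 1, 14^16 ≡ 1² = 1, 14^32 ≡ 1² = 1. Since 39 = 32 + 4 + 2 + 1, 14^39 ≡ 1·40·32·14: 1·40 = 40, then 40·32 = 1280 ≡ 9, then 9·14 = 126 ≡ 3. So 14^39 ≡ 3 (mod 41).
Hence ψ⁻¹(14) = 3.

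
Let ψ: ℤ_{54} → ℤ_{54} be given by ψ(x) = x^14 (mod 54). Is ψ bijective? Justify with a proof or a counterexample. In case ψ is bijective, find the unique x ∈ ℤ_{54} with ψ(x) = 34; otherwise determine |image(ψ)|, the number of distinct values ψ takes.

ψ(0) = 0^14 = 0.
ψ(6): Repeated squaring mod 54: 6^1 ≡ 6, 6^2 ≡ 6² = 36, 6^4 ≡ 36² = 1296 ≡ 0, 6^8 ≡ 0² = 0. Since 14 = 8 + 4 + 2, 6^14 ≡ 0·0·36: 0·0 = 0, then 0·36 = 0. So 6^14 ≡ 0 (mod 54).
So ψ(0) = ψ(6) = 0 while 0 ≠ 6, thus ψ is not injective, hence not bijective.
Since ψ is not bijective, we determine |image(ψ)|. Computing x^14 mod 54 for each x (by repeated squaring, reducing mod 54 at every step), the values ψ(0), ψ(1), …, ψ(53) are: 0, 1, 22, 27, 52, 7, 0, 13, 10, 27, 46, 31, 0, 43, 16, 27, 4, 19, 0, 37, 40, 27, 34, 25, 0, 49, 28, 27, 28, 49, 0, 25, 34, 27, 40, 37, 0, 19, 4, 27, 16, 43, 0, 31, 46, 27, 10, 13, 0, 7, 52, 27, 22, 1.
The distinct values are {0, 1, 4, 7, 10, 13, 16, 19, 22, 25, 27, 28, 31, 34, 37, 40, 43, 46, 49, 52}; there are 20 of them.

20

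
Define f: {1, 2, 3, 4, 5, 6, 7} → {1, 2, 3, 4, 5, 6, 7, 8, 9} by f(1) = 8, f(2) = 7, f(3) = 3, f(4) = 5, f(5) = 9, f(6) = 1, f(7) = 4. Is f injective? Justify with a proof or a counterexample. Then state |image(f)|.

The values f(1), …, f(7) are 8, 7, 3, 5, 9, 1, 4 — all distinct.
So f(u) = f(v) only when u = v, and f is injective.
The image of f is {1, 3, 4, 5, 7, 8, 9}, which has 7 elements.

7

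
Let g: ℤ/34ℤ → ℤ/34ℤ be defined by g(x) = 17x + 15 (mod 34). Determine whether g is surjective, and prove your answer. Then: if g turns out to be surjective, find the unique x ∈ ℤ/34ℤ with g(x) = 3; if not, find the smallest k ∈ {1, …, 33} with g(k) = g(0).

Since gcd(17, 34) = 17, we have 17x ≡ 0 (mod 17) for all x, so g(x) ≡ 15 (mod 17).
But 0 ≢ 15 (mod 17), so 0 ∈ ℤ/34ℤ has no preimage. Therefore g is not surjective.
Since g is not surjective, we find the least positive k with g(k) = g(0): this means 17k ≡ 0 (mod 34), i.e. 34 ∣ 17k. Since gcd(17, 34) = 17, dividing through by 17 this holds exactly when 2 ∣ k.
The smallest positive such k is 2.

2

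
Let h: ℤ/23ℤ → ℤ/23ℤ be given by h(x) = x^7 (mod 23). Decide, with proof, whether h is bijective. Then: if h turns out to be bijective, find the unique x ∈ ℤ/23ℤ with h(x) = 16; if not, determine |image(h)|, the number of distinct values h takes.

12

Since 23 is prime, the nonzero elements of ℤ/23ℤ form a cyclic group of order 22.
As gcd(7, 22) = 1, raising to the 7th power is a bijection on this group: if u^7 ≡ v^7 then (uv^{−1})^7 = 1, and the only element of order dividing gcd(7, 22) = 1 is 1, so u = v.
With h(0) = 0 this makes h injective on all of ℤ/23ℤ, hence bijective (finite equal-size domain and codomain). In particular h is bijective.
Since h is bijective, we find the preimage of 16. The inverse of x ↦ x^7 on (ℤ/23ℤ)^× is x ↦ x^19, because 7·19 = 133 = 6·22 + 1 ≡ 1 (mod 22) and x^{22} = 1 for x ≠ 0 (Fermat). So h⁻¹(16) = 16^19 mod 23.
Repeated squaring mod 23: 16^1 ≡ 16, 16^2 ≡ 16² = 256 ≡ 3, 16^4 ≡ 3² = 9, 16^8 ≡ 9² = 81 ≡ 12, 16^16 ≡ 12² = 144 ≡ 6. Since 19 = 16 + 2 + 1, 16^19 ≡ 6·3·16: 6·3 = 18, then 18·16 = 288 ≡ 12. So 16^19 ≡ 12 (mod 23).
Hence h⁻¹(16) = 12.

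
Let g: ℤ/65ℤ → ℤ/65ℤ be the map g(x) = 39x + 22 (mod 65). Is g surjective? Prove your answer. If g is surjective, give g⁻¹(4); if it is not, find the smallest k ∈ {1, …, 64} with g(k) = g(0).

Recall: g is surjective if every y in the codomain equals g(x) for some x in the domain.
Since gcd(39, 65) = 13, we have 39x ≡ 0 (mod 13) for all x, so g(x) ≡ 9 (mod 13).
But 0 ≢ 9 (mod 13), so 0 ∈ ℤ/65ℤ has no preimage. Hence g is not surjective.
Since g is not surjective, we find the least positive k with g(k) = g(0): this means 39k ≡ 0 (mod 65), i.e. 65 ∣ 39k. Since gcd(39, 65) = 13, dividing through by 13 this holds exactly when 5 ∣ 3k, and as gcd(3, 5) = 1, exactly when 5 ∣ k.
The smallest positive such k is 5.

5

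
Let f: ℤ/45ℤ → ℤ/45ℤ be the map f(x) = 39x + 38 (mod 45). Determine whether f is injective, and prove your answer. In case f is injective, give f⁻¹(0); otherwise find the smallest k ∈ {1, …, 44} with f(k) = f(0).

15

By definition, f is injective if f(x_1) = f(x_2) implies x_1 = x_2.
We have gcd(39, 45) = 3 > 1. Taking x_1 = 0 and x_2 = 15: f(0) = 38 and f(15) = 39·15 + 38 = 623 ≡ 38 (mod 45).
So f(0) = f(15) while 0 ≠ 15, hence f is not injective.
Since f is not injective, we find the least positive k with f(k) = f(0): this means 39k ≡ 0 (mod 45), i.e. 45 ∣ 39k. Since gcd(39, 45) = 3, dividing through by 3 this holds exactly when 15 ∣ 13k, and as gcd(13, 15) = 1, exactly when 15 ∣ k.
The smallest positive such k is 15.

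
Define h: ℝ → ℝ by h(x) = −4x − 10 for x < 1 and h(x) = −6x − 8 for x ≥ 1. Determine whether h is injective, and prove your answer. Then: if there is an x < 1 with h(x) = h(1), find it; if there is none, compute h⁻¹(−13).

3/4

Both pieces are strictly decreasing (slopes −4 and −6), so each is injective on its own interval.
The left piece maps (−∞, 1) onto (−14, ∞); the right piece maps [1, ∞) onto (−∞, −14].
These images are disjoint, so no value is attained by both pieces. So h is injective.
Because the two images are disjoint, no x < 1 has h(x) = h(1), so we compute h⁻¹(−13): −13 lies in (−14, ∞), so solve −4x − 10 = −13: x = (−13 + 10)/(−4) = 3/4.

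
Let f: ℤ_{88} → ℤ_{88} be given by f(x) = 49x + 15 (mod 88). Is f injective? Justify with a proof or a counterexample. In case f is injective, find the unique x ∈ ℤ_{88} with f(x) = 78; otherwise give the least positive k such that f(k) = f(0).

If f(s) = f(t), then 49s ≡ 49t (mod 88). Because gcd(49, 88) = 1, we may cancel 49 to get s ≡ t (mod 88).
Thus f is injective.
We now compute 49⁻¹ mod 88 explicitly. Euclid's algorithm: 88 = 1·49 + 39, 49 = 1·39 + 10, 39 = 3·10 + 9, 10 = 1·9 + 1; back-substituting gives 1 = 9·49 − 5·88, so 49⁻¹ ≡ 9 (mod 88).
Since f is injective, we find f⁻¹(78): we need 49x ≡ 78 − 15 ≡ 63 (mod 88). Using 49⁻¹ = 9: x ≡ 9·63 = 567 = 6·88 + 39, so x = 39.
Check: f(39) = 49·39 + 15 = 1926 = 21·88 + 78 ≡ 78 (mod 88).

39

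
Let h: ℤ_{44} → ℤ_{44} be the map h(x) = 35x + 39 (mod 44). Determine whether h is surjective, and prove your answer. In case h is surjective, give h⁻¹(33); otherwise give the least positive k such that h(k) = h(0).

Since gcd(35, 44) = 1, 35 is invertible modulo 44. Euclid's algorithm: 44 = 1·35 + 9, 35 = 3·9 + 8, 9 = 1·8 + 1; back-substituting gives 1 = 39·35 − 31·44, so 35⁻¹ ≡ 39 (mod 44).
For any y ∈ ℤ_{44}, x = 39(y − 39) mod 44 satisfies h(x) = 35·39(y − 39) + 39 ≡ y (since 35·39 ≡ 1 mod 44). So every y has a preimage.
So h is surjective.
Since h is surjective, we compute h⁻¹(33): solve 35x + 39 ≡ 33 (mod 44), i.e. 35x ≡ 38 (mod 44).
Multiplying by 35⁻¹ = 39 gives x ≡ 39·38 = 1482 = 33·44 + 30 ≡ 30 (mod 44).
Check: h(30) = 35·30 + 39 = 1089 = 24·44 + 33 ≡ 33 (mod 44).

30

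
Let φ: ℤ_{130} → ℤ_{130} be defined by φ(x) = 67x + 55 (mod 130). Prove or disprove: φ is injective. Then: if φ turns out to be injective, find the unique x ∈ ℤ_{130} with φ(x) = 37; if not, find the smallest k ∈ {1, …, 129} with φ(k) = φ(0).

56

Recall that φ is injective when φ(a) = φ(b) forces a = b.
If φ(a) = φ(b), then 67a ≡ 67b (mod 130). Because gcd(67, 130) = 1, we may cancel 67 to get a ≡ b (mod 130).
So φ is injective.
We now compute 67⁻¹ mod 130 explicitly. Euclid's algorithm: 130 = 1·67 + 63, 67 = 1·63 + 4, 63 = 15·4 + 3, 4 = 1·3 + 1; back-substituting gives 1 = 33·67 − 17·130, so 67⁻¹ ≡ 33 (mod 130).
Since φ is injective, we find φ⁻¹(37): we need 67x ≡ 37 − 55 ≡ 112 (mod 130). Using 67⁻¹ = 33: x ≡ 33·112 = 3696 = 28·130 + 56, so x = 56.
Check: φ(56) = 67·56 + 55 = 3807 = 29·130 + 37 ≡ 37 (mod 130).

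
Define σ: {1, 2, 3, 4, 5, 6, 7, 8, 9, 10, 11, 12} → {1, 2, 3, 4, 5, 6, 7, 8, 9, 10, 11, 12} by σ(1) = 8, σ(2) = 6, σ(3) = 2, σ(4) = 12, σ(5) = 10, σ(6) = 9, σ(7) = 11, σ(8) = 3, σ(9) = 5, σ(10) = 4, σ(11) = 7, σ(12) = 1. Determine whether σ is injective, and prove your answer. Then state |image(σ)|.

The values σ(1), …, σ(12) are 8, 6, 2, 12, 10, 9, 11, 3, 5, 4, 7, 1 — all distinct.
So σ(s) = σ(t) only when s = t, and σ is injective.
The image of σ is {1, 2, 3, 4, 5, 6, 7, 8, 9, 10, 11, 12}, which has 12 elements.

12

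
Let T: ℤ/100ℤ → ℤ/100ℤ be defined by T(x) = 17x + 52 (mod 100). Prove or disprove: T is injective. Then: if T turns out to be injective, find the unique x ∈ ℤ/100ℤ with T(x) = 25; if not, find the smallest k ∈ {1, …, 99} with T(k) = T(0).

69

Recall that T is injective when T(x_1) = T(x_2) forces x_1 = x_2.
If T(x_1) = T(x_2), then 17x_1 ≡ 17x_2 (mod 100). Because gcd(17, 100) = 1, we may cancel 17 to get x_1 ≡ x_2 (mod 100).
Therefore T is injective.
We now compute 17⁻¹ mod 100 explicitly. Euclid's algorithm: 100 = 5·17 + 15, 17 = 1·15 + 2, 15 = 7·2 + 1; back-substituting gives 1 = 53·17 − 9·100, so 17⁻¹ ≡ 53 (mod 100).
Since T is injective, we compute T⁻¹(25): solve 17x + 52 ≡ 25 (mod 100), i.e. 17x ≡ 73 (mod 100).
Multiplying by 17⁻¹ = 53 gives x ≡ 53·73 = 3869 = 38·100 + 69 ≡ 69 (mod 100).
Check: T(69) = 17·69 + 52 = 1225 = 12·100 + 25 ≡ 25 (mod 100).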